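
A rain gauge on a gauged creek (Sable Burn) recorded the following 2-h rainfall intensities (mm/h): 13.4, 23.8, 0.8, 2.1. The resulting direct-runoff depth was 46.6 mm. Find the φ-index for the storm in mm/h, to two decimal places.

φ ≈ 6.95 mm/h

Only the 2 blocks with intensity above φ contribute runoff: 13.4, 23.8 mm/h.
Σ(I−φ)·Δt = d  ⇒  (13.4+23.8 − 2φ)·2 = 46.6
φ = (37.20 − 46.6/2) / 2 = 6.95 mm/h.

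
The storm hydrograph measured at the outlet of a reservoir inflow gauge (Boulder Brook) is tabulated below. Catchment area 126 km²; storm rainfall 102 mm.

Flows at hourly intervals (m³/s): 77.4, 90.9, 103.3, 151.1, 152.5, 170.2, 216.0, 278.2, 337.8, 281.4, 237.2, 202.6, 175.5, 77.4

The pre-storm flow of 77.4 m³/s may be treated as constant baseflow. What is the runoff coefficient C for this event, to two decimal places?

C ≈ 0.41

ΣQ_DR = 1468 m³/s; V = ΣQ_DR·Δt = 5.284 × 10^6 m³.
Runoff depth d = V / A = 41.94 mm.
C = d / P = 41.94 / 102 = 0.41.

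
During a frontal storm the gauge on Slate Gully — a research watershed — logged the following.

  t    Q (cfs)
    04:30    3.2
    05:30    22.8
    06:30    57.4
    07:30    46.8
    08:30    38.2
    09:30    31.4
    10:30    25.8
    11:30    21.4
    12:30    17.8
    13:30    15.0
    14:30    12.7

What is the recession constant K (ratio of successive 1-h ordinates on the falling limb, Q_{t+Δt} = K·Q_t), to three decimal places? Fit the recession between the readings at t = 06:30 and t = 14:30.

K ≈ 0.828

Using the recession-limb readings at t = 06:30 and t = 14:30: Q falls from 57.4 to 12.7 cfs over 8 intervals.
K = (Q₂/Q₁)^(1/8) = (12.7/57.4)^(1/8) = 0.828.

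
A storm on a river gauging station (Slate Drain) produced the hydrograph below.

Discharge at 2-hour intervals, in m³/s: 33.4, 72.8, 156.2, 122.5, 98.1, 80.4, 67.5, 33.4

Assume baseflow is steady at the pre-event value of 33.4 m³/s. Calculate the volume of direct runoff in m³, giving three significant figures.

V ≈ 2.86 × 10^6 m³

Direct-runoff ordinates (Q − Q_b): 0.0, 39.4, 122.8, 89.1, 64.7, 47.0, 34.1, 0.0 m³/s.
ΣQ_DR = 397.1 m³/s.
With Δt = 2 h = 7200 s, V = ΣQ_DR · Δt = 397.1 × 7200 = 2.86 × 10^6 m³.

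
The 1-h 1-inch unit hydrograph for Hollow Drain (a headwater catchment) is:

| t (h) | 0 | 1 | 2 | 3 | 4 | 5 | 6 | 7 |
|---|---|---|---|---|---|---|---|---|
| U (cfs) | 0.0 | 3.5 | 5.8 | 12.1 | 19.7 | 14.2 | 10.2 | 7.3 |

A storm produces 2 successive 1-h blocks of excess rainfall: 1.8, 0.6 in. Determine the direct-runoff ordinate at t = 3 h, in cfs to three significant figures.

Q ≈ 25.3 cfs

By discrete convolution, Q_j = Σ (P_i / 1 in) · U_{j−i}.
At t = 3 h (j=3): Q = (1.8/1)·12.1 + (0.6/1)·5.8 = 25.3 cfs.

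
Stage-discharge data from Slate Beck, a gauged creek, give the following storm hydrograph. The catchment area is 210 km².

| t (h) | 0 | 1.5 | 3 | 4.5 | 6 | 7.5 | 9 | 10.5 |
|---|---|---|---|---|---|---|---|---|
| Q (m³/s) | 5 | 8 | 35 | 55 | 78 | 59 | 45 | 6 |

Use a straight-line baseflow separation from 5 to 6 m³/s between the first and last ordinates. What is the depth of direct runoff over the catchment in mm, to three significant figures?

Direct runoff: 0.00, 2.86, 29.71, 49.57, 72.43, 53.29, 39.14, 0.00 m³/s; ΣQ_DR = 247.0 m³/s.
V = ΣQ_DR · Δt = 247.0 × 5400 s = 1.334 × 10^6 m³.
Over A = 210 km², depth = V / A = 6.35 mm.

d ≈ 6.35 mm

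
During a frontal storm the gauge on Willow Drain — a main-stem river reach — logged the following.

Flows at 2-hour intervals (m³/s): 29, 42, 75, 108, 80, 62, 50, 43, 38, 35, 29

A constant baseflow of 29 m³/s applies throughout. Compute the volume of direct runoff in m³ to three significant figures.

V ≈ 1.96 × 10^6 m³

Direct-runoff ordinates (Q − Q_b): 0.0, 13.0, 46.0, 79.0, 51.0, 33.0, 21.0, 14.0, 9.0, 6.0, 0.0 m³/s.
ΣQ_DR = 272.0 m³/s.
With Δt = 2 h = 7200 s, V = ΣQ_DR · Δt = 272.0 × 7200 = 1.96 × 10^6 m³.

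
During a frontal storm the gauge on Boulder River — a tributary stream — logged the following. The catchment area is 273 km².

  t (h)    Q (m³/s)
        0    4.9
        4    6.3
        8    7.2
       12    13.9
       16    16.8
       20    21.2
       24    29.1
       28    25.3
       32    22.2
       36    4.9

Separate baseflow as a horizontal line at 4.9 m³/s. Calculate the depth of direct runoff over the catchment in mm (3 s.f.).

d ≈ 5.42 mm

Direct runoff: 0.0, 1.4, 2.3, 9.0, 11.9, 16.3, 24.2, 20.4, 17.3, 0.0 m³/s; ΣQ_DR = 102.8 m³/s.
V = ΣQ_DR · Δt = 102.8 × 14400 s = 1.480 × 10^6 m³.
Over A = 273 km², depth = V / A = 5.42 mm.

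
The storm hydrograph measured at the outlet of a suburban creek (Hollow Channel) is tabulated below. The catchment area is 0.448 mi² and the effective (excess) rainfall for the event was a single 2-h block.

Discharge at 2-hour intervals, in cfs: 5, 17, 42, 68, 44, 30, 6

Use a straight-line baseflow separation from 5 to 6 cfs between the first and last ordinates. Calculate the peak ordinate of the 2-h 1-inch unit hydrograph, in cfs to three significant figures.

U_p ≈ 52.1 cfs

Direct runoff: 0.00, 11.83, 36.67, 62.50, 38.33, 24.17, 0.00 cfs; ΣQ_DR = 173.5 cfs, peak = 62.50 cfs.
Runoff depth d = ΣQ_DR·Δt / A = 173.5 × 7200 / (0.448 mi²) = 1.200 in.
The 1-inch UH is the DRH scaled by (1 in)/d, so U_p = 62.50 × 1/1.200 = 52.1 cfs.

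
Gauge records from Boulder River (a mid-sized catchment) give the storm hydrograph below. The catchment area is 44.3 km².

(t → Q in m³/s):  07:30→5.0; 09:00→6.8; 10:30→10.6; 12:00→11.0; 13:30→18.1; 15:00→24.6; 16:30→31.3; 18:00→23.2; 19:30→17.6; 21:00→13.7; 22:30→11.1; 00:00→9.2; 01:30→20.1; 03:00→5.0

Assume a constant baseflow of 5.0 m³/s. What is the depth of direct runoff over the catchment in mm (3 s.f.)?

Direct runoff: 0.0, 1.8, 5.6, 6.0, 13.1, 19.6, 26.3, 18.2, 12.6, 8.7, 6.1, 4.2, 15.1, 0.0 m³/s; ΣQ_DR = 137.3 m³/s.
V = ΣQ_DR · Δt = 137.3 × 5400 s = 7.414 × 10^5 m³.
Over A = 44.3 km², depth = V / A = 16.7 mm.

d ≈ 16.7 mm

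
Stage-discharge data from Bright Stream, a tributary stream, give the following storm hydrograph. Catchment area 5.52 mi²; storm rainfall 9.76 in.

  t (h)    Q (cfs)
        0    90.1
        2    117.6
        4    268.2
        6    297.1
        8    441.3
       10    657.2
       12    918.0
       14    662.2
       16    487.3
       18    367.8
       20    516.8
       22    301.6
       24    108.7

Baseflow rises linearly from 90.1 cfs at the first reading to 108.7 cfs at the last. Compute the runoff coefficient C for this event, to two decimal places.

C ≈ 0.23

ΣQ_DR = 3942 cfs; V = ΣQ_DR·Δt = 2.838 × 10^7 ft³.
Runoff depth d = V / A = 2.213 in.
C = d / P = 2.213 / 9.76 = 0.23.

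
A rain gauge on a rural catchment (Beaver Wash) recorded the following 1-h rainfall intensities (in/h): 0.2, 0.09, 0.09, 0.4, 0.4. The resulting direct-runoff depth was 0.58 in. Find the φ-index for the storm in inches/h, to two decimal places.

φ ≈ 0.14 in/h

Only the 3 blocks with intensity above φ contribute runoff: 0.2, 0.4, 0.4 in/h.
Σ(I−φ)·Δt = d  ⇒  (0.2+0.4+0.4 − 3φ)·1 = 0.58
φ = (1.000 − 0.58/1) / 3 = 0.14 in/h.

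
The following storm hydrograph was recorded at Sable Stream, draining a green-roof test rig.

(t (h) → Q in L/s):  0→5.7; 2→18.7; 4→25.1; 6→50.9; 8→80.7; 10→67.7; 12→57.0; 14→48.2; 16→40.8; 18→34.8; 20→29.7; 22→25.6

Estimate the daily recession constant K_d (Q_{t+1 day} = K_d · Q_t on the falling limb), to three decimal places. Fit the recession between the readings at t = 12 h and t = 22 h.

K_d ≈ 0.146

Between t = 12 h and t = 22 h the flow falls from 57.0 to 25.6 L/s over 5×2 h = 10 h.
Per-interval ratio K = (25.6/57.0)^(1/5) = 0.8521; K_d = K^(24/2) = 0.146.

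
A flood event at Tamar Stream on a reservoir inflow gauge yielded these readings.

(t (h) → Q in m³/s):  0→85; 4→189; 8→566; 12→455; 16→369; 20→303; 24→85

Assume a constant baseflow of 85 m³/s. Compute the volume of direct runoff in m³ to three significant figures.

V ≈ 2.10 × 10^7 m³

Direct-runoff ordinates (Q − Q_b): 0.0, 104.0, 481.0, 370.0, 284.0, 218.0, 0.0 m³/s.
ΣQ_DR = 1457 m³/s.
With Δt = 4 h = 14400 s, V = ΣQ_DR · Δt = 1457 × 14400 = 2.10 × 10^7 m³.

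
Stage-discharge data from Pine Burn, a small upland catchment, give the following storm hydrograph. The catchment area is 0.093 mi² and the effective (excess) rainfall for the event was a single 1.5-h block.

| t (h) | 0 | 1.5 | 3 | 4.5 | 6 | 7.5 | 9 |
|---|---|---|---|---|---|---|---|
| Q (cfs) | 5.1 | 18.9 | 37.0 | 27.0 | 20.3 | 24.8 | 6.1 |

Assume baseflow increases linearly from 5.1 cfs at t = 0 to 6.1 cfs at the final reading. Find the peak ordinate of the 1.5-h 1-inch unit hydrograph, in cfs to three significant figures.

Direct runoff: 0.00, 13.63, 31.57, 21.40, 14.53, 18.87, 0.00 cfs; ΣQ_DR = 100.0 cfs, peak = 31.57 cfs.
Runoff depth d = ΣQ_DR·Δt / A = 100.0 × 5400 / (0.093 mi²) = 2.499 in.
The 1-inch UH is the DRH scaled by (1 in)/d, so U_p = 31.57 × 1/2.499 = 12.6 cfs.

U_p ≈ 12.6 cfs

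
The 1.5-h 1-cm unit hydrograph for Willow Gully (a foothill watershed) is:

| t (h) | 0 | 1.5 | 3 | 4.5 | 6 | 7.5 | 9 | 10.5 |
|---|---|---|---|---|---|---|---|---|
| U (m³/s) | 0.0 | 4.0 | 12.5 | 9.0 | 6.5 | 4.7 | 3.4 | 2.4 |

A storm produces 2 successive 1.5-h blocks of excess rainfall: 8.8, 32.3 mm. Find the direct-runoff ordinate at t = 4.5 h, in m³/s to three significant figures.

By discrete convolution, Q_j = Σ (P_i / 10 mm) · U_{j−i}.
At t = 4.5 h (j=3): Q = (8.8/10)·9.0 + (32.3/10)·12.5 = 48.3 m³/s.

Q ≈ 48.3 m³/s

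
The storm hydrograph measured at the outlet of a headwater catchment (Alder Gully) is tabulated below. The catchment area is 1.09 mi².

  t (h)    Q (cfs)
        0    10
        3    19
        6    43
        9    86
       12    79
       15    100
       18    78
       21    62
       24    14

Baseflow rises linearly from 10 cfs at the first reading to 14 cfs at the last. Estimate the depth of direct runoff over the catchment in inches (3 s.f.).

Direct runoff: 0.00, 8.50, 32.00, 74.50, 67.00, 87.50, 65.00, 48.50, 0.00 cfs; ΣQ_DR = 383.0 cfs.
V = ΣQ_DR · Δt = 383.0 × 10800 s = 4.136 × 10^6 ft³.
Over A = 1.09 mi², depth = V / A = 1.63 in.

d ≈ 1.63 in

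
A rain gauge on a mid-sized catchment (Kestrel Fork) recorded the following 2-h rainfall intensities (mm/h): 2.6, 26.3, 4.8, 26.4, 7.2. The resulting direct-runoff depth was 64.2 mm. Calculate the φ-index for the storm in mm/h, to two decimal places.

Only the 2 blocks with intensity above φ contribute runoff: 26.3, 26.4 mm/h.
Σ(I−φ)·Δt = d  ⇒  (26.3+26.4 − 2φ)·2 = 64.2
φ = (52.70 − 64.2/2) / 2 = 10.30 mm/h.

φ ≈ 10.30 mm/h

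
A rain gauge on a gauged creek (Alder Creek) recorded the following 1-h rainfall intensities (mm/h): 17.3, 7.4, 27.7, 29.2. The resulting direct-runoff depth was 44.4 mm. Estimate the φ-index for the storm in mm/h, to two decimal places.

φ ≈ 9.93 mm/h

Only the 3 blocks with intensity above φ contribute runoff: 17.3, 27.7, 29.2 mm/h.
Σ(I−φ)·Δt = d  ⇒  (17.3+27.7+29.2 − 3φ)·1 = 44.4
φ = (74.20 − 44.4/1) / 3 = 9.93 mm/h.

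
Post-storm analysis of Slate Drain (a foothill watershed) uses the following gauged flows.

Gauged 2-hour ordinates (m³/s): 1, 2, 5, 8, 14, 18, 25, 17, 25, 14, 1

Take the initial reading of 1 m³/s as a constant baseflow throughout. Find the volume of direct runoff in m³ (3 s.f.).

Direct-runoff ordinates (Q − Q_b): 0.0, 1.0, 4.0, 7.0, 13.0, 17.0, 24.0, 16.0, 24.0, 13.0, 0.0 m³/s.
ΣQ_DR = 119.0 m³/s.
With Δt = 2 h = 7200 s, V = ΣQ_DR · Δt = 119.0 × 7200 = 8.57 × 10^5 m³.

V ≈ 8.57 × 10^5 m³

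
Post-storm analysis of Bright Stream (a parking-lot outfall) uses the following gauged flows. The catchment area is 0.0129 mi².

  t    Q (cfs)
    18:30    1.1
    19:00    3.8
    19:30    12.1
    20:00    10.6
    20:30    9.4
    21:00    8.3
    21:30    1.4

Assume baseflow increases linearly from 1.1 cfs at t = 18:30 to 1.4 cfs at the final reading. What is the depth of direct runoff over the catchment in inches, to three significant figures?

Direct runoff: 0.00, 2.65, 10.90, 9.35, 8.10, 6.95, 0.00 cfs; ΣQ_DR = 37.95 cfs.
V = ΣQ_DR · Δt = 37.95 × 1800 s = 68310 ft³.
Over A = 0.0129 mi², depth = V / A = 2.28 in.

d ≈ 2.28 in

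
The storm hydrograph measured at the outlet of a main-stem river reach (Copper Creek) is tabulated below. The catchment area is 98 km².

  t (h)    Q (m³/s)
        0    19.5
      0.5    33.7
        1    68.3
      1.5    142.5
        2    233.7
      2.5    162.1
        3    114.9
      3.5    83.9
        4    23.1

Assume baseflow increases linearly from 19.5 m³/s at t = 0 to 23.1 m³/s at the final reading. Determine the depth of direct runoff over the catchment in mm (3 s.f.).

d ≈ 12.7 mm

Direct runoff: 0.00, 13.75, 47.90, 121.65, 212.40, 140.35, 92.70, 61.25, 0.00 m³/s; ΣQ_DR = 690.0 m³/s.
V = ΣQ_DR · Δt = 690.0 × 1800 s = 1.242 × 10^6 m³.
Over A = 98 km², depth = V / A = 12.7 mm.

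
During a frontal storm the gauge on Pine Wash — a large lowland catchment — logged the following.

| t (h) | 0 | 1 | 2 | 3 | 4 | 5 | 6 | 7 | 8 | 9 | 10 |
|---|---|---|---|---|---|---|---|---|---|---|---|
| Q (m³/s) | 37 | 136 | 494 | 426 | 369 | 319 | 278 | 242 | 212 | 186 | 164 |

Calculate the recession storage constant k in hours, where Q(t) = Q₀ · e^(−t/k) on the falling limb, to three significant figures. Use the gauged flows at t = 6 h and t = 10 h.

On the falling limb, Q drops from 278 to 164 m³/s between t = 6 h and t = 10 h (Δt = 4 h).
k = −Δt / ln(Q₂/Q₁) = −4 / ln(164/278) = 7.58 h.

k ≈ 7.58 h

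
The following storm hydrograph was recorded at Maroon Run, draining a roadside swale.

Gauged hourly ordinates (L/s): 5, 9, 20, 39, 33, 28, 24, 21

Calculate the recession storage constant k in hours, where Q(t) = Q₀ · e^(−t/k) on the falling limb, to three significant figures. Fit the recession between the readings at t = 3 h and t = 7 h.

k ≈ 6.46 h

On the falling limb, Q drops from 39 to 21 L/s between t = 3 h and t = 7 h (Δt = 4 h).
k = −Δt / ln(Q₂/Q₁) = −4 / ln(21/39) = 6.46 h.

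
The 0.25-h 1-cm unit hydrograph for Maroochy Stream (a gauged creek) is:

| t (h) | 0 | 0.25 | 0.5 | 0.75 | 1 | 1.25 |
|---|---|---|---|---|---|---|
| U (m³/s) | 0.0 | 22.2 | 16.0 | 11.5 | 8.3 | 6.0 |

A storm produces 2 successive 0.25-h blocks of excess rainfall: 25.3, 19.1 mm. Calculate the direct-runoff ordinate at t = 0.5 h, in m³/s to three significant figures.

Q ≈ 82.9 m³/s

By discrete convolution, Q_j = Σ (P_i / 10 mm) · U_{j−i}.
At t = 0.5 h (j=2): Q = (25.3/10)·16.0 + (19.1/10)·22.2 = 82.9 m³/s.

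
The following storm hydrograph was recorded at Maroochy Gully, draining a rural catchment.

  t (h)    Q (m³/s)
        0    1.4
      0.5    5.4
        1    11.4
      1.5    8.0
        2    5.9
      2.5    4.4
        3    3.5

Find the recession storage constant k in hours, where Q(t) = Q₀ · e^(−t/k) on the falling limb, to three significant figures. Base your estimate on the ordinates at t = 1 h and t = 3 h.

k ≈ 1.69 h

On the falling limb, Q drops from 11.4 to 3.5 m³/s between t = 1 h and t = 3 h (Δt = 2 h).
k = −Δt / ln(Q₂/Q₁) = −2 / ln(3.5/11.4) = 1.69 h.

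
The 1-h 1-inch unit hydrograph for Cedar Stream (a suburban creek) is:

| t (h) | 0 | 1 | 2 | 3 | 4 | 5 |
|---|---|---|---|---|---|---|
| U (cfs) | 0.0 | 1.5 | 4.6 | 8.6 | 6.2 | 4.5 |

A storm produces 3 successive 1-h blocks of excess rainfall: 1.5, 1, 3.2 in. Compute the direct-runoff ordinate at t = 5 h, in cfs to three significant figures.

Q ≈ 40.5 cfs

By discrete convolution, Q_j = Σ (P_i / 1 in) · U_{j−i}.
At t = 5 h (j=5): Q = (1.5/1)·4.5 + (1/1)·6.2 + (3.2/1)·8.6 = 40.5 cfs.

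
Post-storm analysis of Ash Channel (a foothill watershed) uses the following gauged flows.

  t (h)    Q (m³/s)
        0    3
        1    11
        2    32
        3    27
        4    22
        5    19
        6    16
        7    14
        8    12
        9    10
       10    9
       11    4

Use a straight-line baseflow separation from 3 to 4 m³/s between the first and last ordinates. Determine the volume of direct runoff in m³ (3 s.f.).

V ≈ 4.93 × 10^5 m³

Direct-runoff ordinates (Q − Q_b): 0.00, 7.91, 28.82, 23.73, 18.64, 15.55, 12.45, 10.36, 8.27, 6.18, 5.09, 0.00 m³/s.
ΣQ_DR = 137.0 m³/s.
With Δt = 1 h = 3600 s, V = ΣQ_DR · Δt = 137.0 × 3600 = 4.93 × 10^5 m³.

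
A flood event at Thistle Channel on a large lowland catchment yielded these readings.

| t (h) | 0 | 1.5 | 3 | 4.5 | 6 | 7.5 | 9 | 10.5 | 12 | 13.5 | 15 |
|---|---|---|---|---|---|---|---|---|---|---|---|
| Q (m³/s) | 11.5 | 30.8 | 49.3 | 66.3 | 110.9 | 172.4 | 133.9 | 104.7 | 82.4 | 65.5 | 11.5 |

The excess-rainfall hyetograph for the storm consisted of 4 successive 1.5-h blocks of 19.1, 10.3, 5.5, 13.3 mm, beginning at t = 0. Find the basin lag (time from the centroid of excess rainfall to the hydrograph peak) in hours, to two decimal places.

t_L ≈ 4.85 h

Centroid of excess rainfall: t_c = Σ P_i·t̄_i / ΣP_i = 2.6546 h (block centres at 0.75, 2.25, 3.75, 5.25 h).
Hydrograph peak occurs at t = 7.5 h, so basin lag t_L = 7.5 − 2.6546 = 4.85 h.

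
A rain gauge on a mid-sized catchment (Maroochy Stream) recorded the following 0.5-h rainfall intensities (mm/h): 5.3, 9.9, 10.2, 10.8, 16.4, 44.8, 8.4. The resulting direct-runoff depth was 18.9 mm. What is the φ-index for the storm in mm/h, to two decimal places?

Only the 2 blocks with intensity above φ contribute runoff: 16.4, 44.8 mm/h.
Σ(I−φ)·Δt = d  ⇒  (16.4+44.8 − 2φ)·0.5 = 18.9
φ = (61.20 − 18.9/0.5) / 2 = 11.70 mm/h.

φ ≈ 11.70 mm/h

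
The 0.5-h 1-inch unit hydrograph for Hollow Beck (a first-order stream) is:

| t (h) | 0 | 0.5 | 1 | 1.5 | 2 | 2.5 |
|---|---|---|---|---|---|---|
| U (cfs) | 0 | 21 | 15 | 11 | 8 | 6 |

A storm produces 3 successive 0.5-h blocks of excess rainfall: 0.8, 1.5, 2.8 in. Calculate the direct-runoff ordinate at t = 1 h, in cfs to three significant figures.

Q ≈ 43.5 cfs

By discrete convolution, Q_j = Σ (P_i / 1 in) · U_{j−i}.
At t = 1 h (j=2): Q = (0.8/1)·15 + (1.5/1)·21 + (2.8/1)·0 = 43.5 cfs.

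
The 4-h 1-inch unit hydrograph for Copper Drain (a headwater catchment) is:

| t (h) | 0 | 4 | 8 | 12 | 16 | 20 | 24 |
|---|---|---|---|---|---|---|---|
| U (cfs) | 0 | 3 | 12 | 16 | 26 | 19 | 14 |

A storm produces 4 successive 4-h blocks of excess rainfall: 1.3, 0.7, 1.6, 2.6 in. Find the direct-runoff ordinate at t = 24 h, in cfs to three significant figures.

Q ≈ 115 cfs

By discrete convolution, Q_j = Σ (P_i / 1 in) · U_{j−i}.
At t = 24 h (j=6): Q = (1.3/1)·14 + (0.7/1)·19 + (1.6/1)·26 + (2.6/1)·16 = 115 cfs.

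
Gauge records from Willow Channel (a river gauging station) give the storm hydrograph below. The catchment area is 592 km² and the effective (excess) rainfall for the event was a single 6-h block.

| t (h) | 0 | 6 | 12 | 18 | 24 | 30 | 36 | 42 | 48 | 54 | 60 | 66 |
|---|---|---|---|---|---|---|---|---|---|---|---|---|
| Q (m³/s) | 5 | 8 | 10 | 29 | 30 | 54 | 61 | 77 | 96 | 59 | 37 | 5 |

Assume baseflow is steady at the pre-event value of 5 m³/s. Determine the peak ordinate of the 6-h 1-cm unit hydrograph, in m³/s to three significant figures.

Direct runoff: 0.0, 3.0, 5.0, 24.0, 25.0, 49.0, 56.0, 72.0, 91.0, 54.0, 32.0, 0.0 m³/s; ΣQ_DR = 411.0 m³/s, peak = 91.0 m³/s.
Runoff depth d = ΣQ_DR·Δt / A = 411.0 × 21600 / (592 km²) = 15.00 mm.
The 1-cm UH is the DRH scaled by (10 mm)/d, so U_p = 91.0 × 10/15.00 = 60.7 m³/s.

U_p ≈ 60.7 m³/s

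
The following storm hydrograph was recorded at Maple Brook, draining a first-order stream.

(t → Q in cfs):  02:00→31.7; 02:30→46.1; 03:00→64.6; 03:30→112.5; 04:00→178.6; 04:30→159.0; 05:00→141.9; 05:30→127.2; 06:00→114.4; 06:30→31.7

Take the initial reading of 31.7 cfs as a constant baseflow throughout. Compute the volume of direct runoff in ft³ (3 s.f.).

V ≈ 1.24 × 10^6 ft³

Direct-runoff ordinates (Q − Q_b): 0.0, 14.4, 32.9, 80.8, 146.9, 127.3, 110.2, 95.5, 82.7, 0.0 cfs.
ΣQ_DR = 690.7 cfs.
With Δt = 0.5 h = 1800 s, V = ΣQ_DR · Δt = 690.7 × 1800 = 1.24 × 10^6 ft³.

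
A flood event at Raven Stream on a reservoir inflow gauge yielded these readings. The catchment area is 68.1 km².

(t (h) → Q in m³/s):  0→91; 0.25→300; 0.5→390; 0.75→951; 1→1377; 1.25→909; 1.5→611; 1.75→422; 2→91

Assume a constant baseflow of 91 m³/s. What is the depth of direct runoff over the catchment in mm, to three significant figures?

Direct runoff: 0.0, 209.0, 299.0, 860.0, 1286.0, 818.0, 520.0, 331.0, 0.0 m³/s; ΣQ_DR = 4323 m³/s.
V = ΣQ_DR · Δt = 4323 × 900 s = 3.891 × 10^6 m³.
Over A = 68.1 km², depth = V / A = 57.1 mm.

d ≈ 57.1 mm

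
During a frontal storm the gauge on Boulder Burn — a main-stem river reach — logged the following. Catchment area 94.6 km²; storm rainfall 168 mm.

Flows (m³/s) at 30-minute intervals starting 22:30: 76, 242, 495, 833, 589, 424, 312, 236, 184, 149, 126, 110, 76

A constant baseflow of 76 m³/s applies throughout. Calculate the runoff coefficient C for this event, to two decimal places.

C ≈ 0.32

ΣQ_DR = 2864 m³/s; V = ΣQ_DR·Δt = 5.155 × 10^6 m³.
Runoff depth d = V / A = 54.49 mm.
C = d / P = 54.49 / 168 = 0.32.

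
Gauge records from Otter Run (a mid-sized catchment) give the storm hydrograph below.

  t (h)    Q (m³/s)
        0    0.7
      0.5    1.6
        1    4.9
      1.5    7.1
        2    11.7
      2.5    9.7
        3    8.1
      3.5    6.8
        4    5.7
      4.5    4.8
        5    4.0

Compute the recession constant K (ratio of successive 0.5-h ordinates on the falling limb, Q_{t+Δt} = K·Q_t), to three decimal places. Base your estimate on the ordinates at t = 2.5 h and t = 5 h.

K ≈ 0.838

Using the recession-limb readings at t = 2.5 h and t = 5 h: Q falls from 9.7 to 4.0 m³/s over 5 intervals.
K = (Q₂/Q₁)^(1/5) = (4.0/9.7)^(1/5) = 0.838.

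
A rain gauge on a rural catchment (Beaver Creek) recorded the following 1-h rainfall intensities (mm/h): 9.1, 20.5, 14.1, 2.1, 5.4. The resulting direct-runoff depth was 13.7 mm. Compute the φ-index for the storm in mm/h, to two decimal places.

Only the 2 blocks with intensity above φ contribute runoff: 20.5, 14.1 mm/h.
Σ(I−φ)·Δt = d  ⇒  (20.5+14.1 − 2φ)·1 = 13.7
φ = (34.60 − 13.7/1) / 2 = 10.45 mm/h.

φ ≈ 10.45 mm/h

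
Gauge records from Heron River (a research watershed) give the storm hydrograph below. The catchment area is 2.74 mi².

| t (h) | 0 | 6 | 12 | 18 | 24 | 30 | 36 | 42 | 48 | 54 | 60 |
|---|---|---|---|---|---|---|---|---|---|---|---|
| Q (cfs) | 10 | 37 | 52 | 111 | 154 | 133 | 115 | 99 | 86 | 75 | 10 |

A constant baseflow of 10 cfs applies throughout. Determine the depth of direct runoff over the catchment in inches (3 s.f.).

d ≈ 2.62 in

Direct runoff: 0.0, 27.0, 42.0, 101.0, 144.0, 123.0, 105.0, 89.0, 76.0, 65.0, 0.0 cfs; ΣQ_DR = 772.0 cfs.
V = ΣQ_DR · Δt = 772.0 × 21600 s = 1.668 × 10^7 ft³.
Over A = 2.74 mi², depth = V / A = 2.62 in.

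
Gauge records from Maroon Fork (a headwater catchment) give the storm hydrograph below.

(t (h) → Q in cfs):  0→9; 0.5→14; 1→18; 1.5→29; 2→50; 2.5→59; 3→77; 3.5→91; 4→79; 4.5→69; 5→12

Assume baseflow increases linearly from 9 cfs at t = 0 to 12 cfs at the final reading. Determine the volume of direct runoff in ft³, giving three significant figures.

Direct-runoff ordinates (Q − Q_b): 0.00, 4.70, 8.40, 19.10, 39.80, 48.50, 66.20, 79.90, 67.60, 57.30, 0.00 cfs.
ΣQ_DR = 391.5 cfs.
With Δt = 0.5 h = 1800 s, V = ΣQ_DR · Δt = 391.5 × 1800 = 7.05 × 10^5 ft³.

V ≈ 7.05 × 10^5 ft³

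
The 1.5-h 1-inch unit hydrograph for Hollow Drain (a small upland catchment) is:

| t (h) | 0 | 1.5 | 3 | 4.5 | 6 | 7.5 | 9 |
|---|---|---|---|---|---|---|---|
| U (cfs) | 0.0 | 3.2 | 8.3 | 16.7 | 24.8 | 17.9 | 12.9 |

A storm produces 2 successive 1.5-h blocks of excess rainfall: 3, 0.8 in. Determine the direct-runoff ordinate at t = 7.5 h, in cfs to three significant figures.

Q ≈ 73.5 cfs

By discrete convolution, Q_j = Σ (P_i / 1 in) · U_{j−i}.
At t = 7.5 h (j=5): Q = (3/1)·17.9 + (0.8/1)·24.8 = 73.5 cfs.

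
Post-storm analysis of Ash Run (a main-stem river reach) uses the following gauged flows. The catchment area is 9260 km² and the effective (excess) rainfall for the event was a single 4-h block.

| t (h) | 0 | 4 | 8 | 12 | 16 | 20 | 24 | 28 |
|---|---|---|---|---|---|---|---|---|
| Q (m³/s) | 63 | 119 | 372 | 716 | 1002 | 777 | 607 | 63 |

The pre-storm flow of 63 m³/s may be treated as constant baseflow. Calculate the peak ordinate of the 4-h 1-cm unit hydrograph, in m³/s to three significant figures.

Direct runoff: 0.0, 56.0, 309.0, 653.0, 939.0, 714.0, 544.0, 0.0 m³/s; ΣQ_DR = 3215 m³/s, peak = 939.0 m³/s.
Runoff depth d = ΣQ_DR·Δt / A = 3215 × 14400 / (9260 km²) = 5.000 mm.
The 1-cm UH is the DRH scaled by (10 mm)/d, so U_p = 939.0 × 10/5.000 = 1880 m³/s.

U_p ≈ 1880 m³/s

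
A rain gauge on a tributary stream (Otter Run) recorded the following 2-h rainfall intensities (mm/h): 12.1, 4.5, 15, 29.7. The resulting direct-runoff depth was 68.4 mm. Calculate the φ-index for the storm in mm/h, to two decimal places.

Only the 3 blocks with intensity above φ contribute runoff: 12.1, 15, 29.7 mm/h.
Σ(I−φ)·Δt = d  ⇒  (12.1+15+29.7 − 3φ)·2 = 68.4
φ = (56.80 − 68.4/2) / 3 = 7.53 mm/h.

φ ≈ 7.53 mm/h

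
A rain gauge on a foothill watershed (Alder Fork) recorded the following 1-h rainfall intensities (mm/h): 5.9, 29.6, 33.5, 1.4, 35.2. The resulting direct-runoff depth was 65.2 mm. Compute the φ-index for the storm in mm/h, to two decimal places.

φ ≈ 11.03 mm/h

Only the 3 blocks with intensity above φ contribute runoff: 29.6, 33.5, 35.2 mm/h.
Σ(I−φ)·Δt = d  ⇒  (29.6+33.5+35.2 − 3φ)·1 = 65.2
φ = (98.30 − 65.2/1) / 3 = 11.03 mm/h.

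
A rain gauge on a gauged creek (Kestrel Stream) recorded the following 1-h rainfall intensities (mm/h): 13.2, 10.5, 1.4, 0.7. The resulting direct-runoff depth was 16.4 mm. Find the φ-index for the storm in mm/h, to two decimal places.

φ ≈ 3.65 mm/h

Only the 2 blocks with intensity above φ contribute runoff: 13.2, 10.5 mm/h.
Σ(I−φ)·Δt = d  ⇒  (13.2+10.5 − 2φ)·1 = 16.4
φ = (23.70 − 16.4/1) / 2 = 3.65 mm/h.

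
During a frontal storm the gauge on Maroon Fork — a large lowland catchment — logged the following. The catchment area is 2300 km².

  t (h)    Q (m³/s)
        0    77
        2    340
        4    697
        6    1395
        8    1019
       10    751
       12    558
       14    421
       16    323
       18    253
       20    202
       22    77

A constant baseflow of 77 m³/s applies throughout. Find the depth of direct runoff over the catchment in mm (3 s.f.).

Direct runoff: 0.0, 263.0, 620.0, 1318.0, 942.0, 674.0, 481.0, 344.0, 246.0, 176.0, 125.0, 0.0 m³/s; ΣQ_DR = 5189 m³/s.
V = ΣQ_DR · Δt = 5189 × 7200 s = 3.736 × 10^7 m³.
Over A = 2300 km², depth = V / A = 16.2 mm.

d ≈ 16.2 mm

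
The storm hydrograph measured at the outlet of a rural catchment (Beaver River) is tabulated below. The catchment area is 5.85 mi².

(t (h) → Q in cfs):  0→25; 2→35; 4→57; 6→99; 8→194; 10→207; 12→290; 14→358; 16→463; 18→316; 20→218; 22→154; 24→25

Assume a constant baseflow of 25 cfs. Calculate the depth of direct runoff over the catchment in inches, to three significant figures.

d ≈ 1.12 in

Direct runoff: 0.0, 10.0, 32.0, 74.0, 169.0, 182.0, 265.0, 333.0, 438.0, 291.0, 193.0, 129.0, 0.0 cfs; ΣQ_DR = 2116 cfs.
V = ΣQ_DR · Δt = 2116 × 7200 s = 1.524 × 10^7 ft³.
Over A = 5.85 mi², depth = V / A = 1.12 in.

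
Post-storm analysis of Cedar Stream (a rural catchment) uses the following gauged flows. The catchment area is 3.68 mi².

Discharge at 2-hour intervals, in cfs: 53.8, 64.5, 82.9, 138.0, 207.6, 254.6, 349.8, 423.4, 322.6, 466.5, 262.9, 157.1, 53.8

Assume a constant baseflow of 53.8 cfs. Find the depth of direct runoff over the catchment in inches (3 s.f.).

Direct runoff: 0.0, 10.7, 29.1, 84.2, 153.8, 200.8, 296.0, 369.6, 268.8, 412.7, 209.1, 103.3, 0.0 cfs; ΣQ_DR = 2138 cfs.
V = ΣQ_DR · Δt = 2138 × 7200 s = 1.539 × 10^7 ft³.
Over A = 3.68 mi², depth = V / A = 1.80 in.

d ≈ 1.80 in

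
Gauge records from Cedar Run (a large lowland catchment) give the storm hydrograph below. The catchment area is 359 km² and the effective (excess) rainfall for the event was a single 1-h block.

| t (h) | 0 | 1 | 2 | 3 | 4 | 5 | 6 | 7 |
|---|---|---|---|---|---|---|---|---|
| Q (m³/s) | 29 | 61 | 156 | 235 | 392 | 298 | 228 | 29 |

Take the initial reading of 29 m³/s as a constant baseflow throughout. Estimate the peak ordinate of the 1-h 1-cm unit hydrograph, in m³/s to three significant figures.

Direct runoff: 0.0, 32.0, 127.0, 206.0, 363.0, 269.0, 199.0, 0.0 m³/s; ΣQ_DR = 1196 m³/s, peak = 363.0 m³/s.
Runoff depth d = ΣQ_DR·Δt / A = 1196 × 3600 / (359 km²) = 11.99 mm.
The 1-cm UH is the DRH scaled by (10 mm)/d, so U_p = 363.0 × 10/11.99 = 303 m³/s.

U_p ≈ 303 m³/s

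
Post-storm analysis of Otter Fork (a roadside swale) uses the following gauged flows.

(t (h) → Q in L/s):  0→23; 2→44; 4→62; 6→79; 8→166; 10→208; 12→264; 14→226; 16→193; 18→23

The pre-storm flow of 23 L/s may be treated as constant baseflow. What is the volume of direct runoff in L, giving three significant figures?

Direct-runoff ordinates (Q − Q_b): 0.0, 21.0, 39.0, 56.0, 143.0, 185.0, 241.0, 203.0, 170.0, 0.0 L/s.
ΣQ_DR = 1058 L/s.
With Δt = 2 h = 7200 s, V = ΣQ_DR · Δt = 1058 × 7200 = 7.62 × 10^6 L.

V ≈ 7.62 × 10^6 L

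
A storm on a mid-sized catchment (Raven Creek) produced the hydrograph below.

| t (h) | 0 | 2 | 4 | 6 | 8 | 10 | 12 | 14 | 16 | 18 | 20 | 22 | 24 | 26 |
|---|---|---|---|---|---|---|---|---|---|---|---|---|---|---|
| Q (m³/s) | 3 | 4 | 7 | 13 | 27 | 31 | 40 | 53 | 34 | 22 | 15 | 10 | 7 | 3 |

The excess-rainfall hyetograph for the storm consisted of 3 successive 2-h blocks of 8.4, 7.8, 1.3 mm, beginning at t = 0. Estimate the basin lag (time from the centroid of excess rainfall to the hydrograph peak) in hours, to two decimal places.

Centroid of excess rainfall: t_c = Σ P_i·t̄_i / ΣP_i = 2.1886 h (block centres at 1, 3, 5 h).
Hydrograph peak occurs at t = 14 h, so basin lag t_L = 14 − 2.1886 = 11.81 h.

t_L ≈ 11.81 h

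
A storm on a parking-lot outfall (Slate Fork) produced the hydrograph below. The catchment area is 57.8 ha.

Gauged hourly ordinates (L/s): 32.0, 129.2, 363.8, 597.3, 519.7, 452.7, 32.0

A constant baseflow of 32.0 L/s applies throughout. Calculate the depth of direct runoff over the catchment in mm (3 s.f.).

d ≈ 11.9 mm

Direct runoff: 0.0, 97.2, 331.8, 565.3, 487.7, 420.7, 0.0 L/s; ΣQ_DR = 1903 L/s.
V = ΣQ_DR · Δt = 1903 × 3600 s = 6.850 × 10^6 L.
Over A = 57.8 ha, depth = V / A = 11.9 mm.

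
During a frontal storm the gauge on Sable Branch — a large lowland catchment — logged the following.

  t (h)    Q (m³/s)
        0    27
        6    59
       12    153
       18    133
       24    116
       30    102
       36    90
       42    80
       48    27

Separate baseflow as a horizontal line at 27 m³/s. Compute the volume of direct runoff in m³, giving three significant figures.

Direct-runoff ordinates (Q − Q_b): 0.0, 32.0, 126.0, 106.0, 89.0, 75.0, 63.0, 53.0, 0.0 m³/s.
ΣQ_DR = 544.0 m³/s.
With Δt = 6 h = 21600 s, V = ΣQ_DR · Δt = 544.0 × 21600 = 1.18 × 10^7 m³.

V ≈ 1.18 × 10^7 m³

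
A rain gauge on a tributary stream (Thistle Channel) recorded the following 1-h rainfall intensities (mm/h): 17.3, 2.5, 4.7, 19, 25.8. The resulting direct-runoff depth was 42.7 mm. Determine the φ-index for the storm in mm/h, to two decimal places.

φ ≈ 6.47 mm/h

Only the 3 blocks with intensity above φ contribute runoff: 17.3, 19, 25.8 mm/h.
Σ(I−φ)·Δt = d  ⇒  (17.3+19+25.8 − 3φ)·1 = 42.7
φ = (62.10 − 42.7/1) / 3 = 6.47 mm/h.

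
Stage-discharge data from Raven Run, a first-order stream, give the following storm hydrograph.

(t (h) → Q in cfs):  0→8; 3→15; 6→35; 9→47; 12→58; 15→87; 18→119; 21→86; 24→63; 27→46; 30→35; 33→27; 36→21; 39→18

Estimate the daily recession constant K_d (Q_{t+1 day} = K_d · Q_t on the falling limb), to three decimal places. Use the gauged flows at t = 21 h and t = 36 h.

K_d ≈ 0.105

Between t = 21 h and t = 36 h the flow falls from 86 to 21 cfs over 5×3 h = 15 h.
Per-interval ratio K = (21/86)^(1/5) = 0.7543; K_d = K^(24/3) = 0.105.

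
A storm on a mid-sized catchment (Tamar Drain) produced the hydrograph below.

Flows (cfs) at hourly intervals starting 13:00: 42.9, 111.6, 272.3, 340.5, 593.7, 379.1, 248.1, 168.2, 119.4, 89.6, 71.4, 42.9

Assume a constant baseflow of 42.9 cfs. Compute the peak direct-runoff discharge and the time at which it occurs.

Subtracting baseflow gives direct-runoff ordinates: 0.0, 68.7, 229.4, 297.6, 550.8, 336.2, 205.2, 125.3, 76.5, 46.7, 28.5, 0.0 cfs.
The maximum is 550.8 cfs, occurring at the reading for t = 17:00.

Q_p = 550.8 cfs at t = 17:00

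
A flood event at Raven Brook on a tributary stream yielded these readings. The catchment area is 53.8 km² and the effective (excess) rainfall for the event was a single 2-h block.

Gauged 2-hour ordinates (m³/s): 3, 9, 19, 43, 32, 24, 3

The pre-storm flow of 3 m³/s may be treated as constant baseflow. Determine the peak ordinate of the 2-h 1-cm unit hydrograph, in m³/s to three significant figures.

Direct runoff: 0.0, 6.0, 16.0, 40.0, 29.0, 21.0, 0.0 m³/s; ΣQ_DR = 112.0 m³/s, peak = 40.0 m³/s.
Runoff depth d = ΣQ_DR·Δt / A = 112.0 × 7200 / (53.8 km²) = 14.99 mm.
The 1-cm UH is the DRH scaled by (10 mm)/d, so U_p = 40.0 × 10/14.99 = 26.7 m³/s.

U_p ≈ 26.7 m³/s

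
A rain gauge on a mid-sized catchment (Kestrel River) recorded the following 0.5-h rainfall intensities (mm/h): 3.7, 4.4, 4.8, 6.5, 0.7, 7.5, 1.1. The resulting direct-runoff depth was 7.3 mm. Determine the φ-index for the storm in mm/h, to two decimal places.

Only the 5 blocks with intensity above φ contribute runoff: 3.7, 4.4, 4.8, 6.5, 7.5 mm/h.
Σ(I−φ)·Δt = d  ⇒  (3.7+4.4+4.8+6.5+7.5 − 5φ)·0.5 = 7.3
φ = (26.90 − 7.3/0.5) / 5 = 2.46 mm/h.

φ ≈ 2.46 mm/h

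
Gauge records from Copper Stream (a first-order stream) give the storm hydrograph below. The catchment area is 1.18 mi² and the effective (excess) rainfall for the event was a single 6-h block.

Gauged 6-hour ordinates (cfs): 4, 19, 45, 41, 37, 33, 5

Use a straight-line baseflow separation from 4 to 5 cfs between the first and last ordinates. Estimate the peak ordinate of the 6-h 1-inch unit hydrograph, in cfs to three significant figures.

U_p ≈ 33.8 cfs

Direct runoff: 0.00, 14.83, 40.67, 36.50, 32.33, 28.17, 0.00 cfs; ΣQ_DR = 152.5 cfs, peak = 40.67 cfs.
Runoff depth d = ΣQ_DR·Δt / A = 152.5 × 21600 / (1.18 mi²) = 1.202 in.
The 1-inch UH is the DRH scaled by (1 in)/d, so U_p = 40.67 × 1/1.202 = 33.8 cfs.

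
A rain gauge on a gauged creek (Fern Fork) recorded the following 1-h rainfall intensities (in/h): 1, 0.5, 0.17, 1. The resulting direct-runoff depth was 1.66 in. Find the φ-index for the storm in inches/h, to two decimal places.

Only the 3 blocks with intensity above φ contribute runoff: 1, 0.5, 1 in/h.
Σ(I−φ)·Δt = d  ⇒  (1+0.5+1 − 3φ)·1 = 1.66
φ = (2.500 − 1.66/1) / 3 = 0.28 in/h.

φ ≈ 0.28 in/h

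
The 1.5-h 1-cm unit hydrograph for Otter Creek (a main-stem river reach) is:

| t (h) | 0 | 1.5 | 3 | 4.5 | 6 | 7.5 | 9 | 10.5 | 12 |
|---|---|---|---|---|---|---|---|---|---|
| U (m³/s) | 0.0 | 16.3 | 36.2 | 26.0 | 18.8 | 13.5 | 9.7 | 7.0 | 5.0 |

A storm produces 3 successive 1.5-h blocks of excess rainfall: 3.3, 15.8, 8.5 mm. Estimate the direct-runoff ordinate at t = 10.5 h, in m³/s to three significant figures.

By discrete convolution, Q_j = Σ (P_i / 10 mm) · U_{j−i}.
At t = 10.5 h (j=7): Q = (3.3/10)·7.0 + (15.8/10)·9.7 + (8.5/10)·13.5 = 29.1 m³/s.

Q ≈ 29.1 m³/s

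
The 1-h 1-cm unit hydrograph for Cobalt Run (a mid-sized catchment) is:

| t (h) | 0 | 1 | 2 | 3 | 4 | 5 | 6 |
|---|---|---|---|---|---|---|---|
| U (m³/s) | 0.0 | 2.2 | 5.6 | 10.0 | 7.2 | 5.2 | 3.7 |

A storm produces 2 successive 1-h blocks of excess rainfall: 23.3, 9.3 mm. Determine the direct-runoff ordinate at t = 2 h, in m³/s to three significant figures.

By discrete convolution, Q_j = Σ (P_i / 10 mm) · U_{j−i}.
At t = 2 h (j=2): Q = (23.3/10)·5.6 + (9.3/10)·2.2 = 15.1 m³/s.

Q ≈ 15.1 m³/s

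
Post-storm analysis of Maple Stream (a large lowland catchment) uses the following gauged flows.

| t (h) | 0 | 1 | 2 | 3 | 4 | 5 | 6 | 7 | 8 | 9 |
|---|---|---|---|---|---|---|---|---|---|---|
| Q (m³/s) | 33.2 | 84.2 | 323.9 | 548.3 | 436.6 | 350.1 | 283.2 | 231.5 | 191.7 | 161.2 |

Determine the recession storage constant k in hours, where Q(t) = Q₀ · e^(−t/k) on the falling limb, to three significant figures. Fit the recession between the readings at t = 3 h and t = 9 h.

k ≈ 4.90 h

On the falling limb, Q drops from 548.3 to 161.2 m³/s between t = 3 h and t = 9 h (Δt = 6 h).
k = −Δt / ln(Q₂/Q₁) = −6 / ln(161.2/548.3) = 4.90 h.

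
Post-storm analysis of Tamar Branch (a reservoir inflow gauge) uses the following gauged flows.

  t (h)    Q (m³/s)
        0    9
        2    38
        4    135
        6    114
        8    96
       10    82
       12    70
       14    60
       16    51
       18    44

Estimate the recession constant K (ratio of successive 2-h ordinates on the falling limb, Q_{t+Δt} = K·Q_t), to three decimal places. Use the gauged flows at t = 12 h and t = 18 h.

K ≈ 0.857

Using the recession-limb readings at t = 12 h and t = 18 h: Q falls from 70 to 44 m³/s over 3 intervals.
K = (Q₂/Q₁)^(1/3) = (44/70)^(1/3) = 0.857.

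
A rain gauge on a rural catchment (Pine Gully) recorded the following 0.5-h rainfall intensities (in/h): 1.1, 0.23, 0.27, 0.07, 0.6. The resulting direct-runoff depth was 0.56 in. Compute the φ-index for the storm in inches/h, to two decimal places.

φ ≈ 0.29 in/h

Only the 2 blocks with intensity above φ contribute runoff: 1.1, 0.6 in/h.
Σ(I−φ)·Δt = d  ⇒  (1.1+0.6 − 2φ)·0.5 = 0.56
φ = (1.700 − 0.56/0.5) / 2 = 0.29 in/h.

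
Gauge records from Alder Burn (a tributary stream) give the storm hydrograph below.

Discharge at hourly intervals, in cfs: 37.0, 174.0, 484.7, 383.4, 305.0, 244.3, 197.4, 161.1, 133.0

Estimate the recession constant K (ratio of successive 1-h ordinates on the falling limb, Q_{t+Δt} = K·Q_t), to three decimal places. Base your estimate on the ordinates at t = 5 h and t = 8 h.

Using the recession-limb readings at t = 5 h and t = 8 h: Q falls from 244.3 to 133.0 cfs over 3 intervals.
K = (Q₂/Q₁)^(1/3) = (133.0/244.3)^(1/3) = 0.817.

K ≈ 0.817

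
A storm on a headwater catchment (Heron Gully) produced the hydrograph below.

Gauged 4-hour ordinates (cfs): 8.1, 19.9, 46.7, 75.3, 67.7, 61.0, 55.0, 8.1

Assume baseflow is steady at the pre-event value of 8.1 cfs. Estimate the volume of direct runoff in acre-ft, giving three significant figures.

V ≈ 91.6 acre-ft

Direct-runoff ordinates (Q − Q_b): 0.0, 11.8, 38.6, 67.2, 59.6, 52.9, 46.9, 0.0 cfs.
ΣQ_DR = 277.0 cfs.
With Δt = 4 h = 14400 s, V = ΣQ_DR · Δt = 277.0 × 14400 = 3.99 × 10^6 ft³ = 91.6 acre-ft.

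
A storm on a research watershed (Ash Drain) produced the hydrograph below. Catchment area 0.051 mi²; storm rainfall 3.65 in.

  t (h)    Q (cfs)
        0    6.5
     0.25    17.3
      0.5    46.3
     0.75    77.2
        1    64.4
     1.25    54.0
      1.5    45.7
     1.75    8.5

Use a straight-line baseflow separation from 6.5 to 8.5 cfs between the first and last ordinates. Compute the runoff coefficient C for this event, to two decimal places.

C ≈ 0.54

ΣQ_DR = 259.9 cfs; V = ΣQ_DR·Δt = 2.339 × 10^5 ft³.
Runoff depth d = V / A = 1.974 in.
C = d / P = 1.974 / 3.65 = 0.54.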